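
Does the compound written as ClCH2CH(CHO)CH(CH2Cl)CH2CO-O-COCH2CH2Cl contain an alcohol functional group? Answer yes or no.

Working along the chain:
  ClCH2: halogen on an sp³ carbon → alkyl halide.
  CH(CHO): pendant –CHO: carbonyl C bonded to C and H → aldehyde.
  CH(CH2Cl): pendant –CH2X: halogen on sp³ carbon → alkyl halide.
  CH2CO-O-COCH2: two acyl groups sharing one oxygen, –C(=O)–O–C(=O)– → anhydride.
  CH2Cl: halogen on an sp³ carbon → alkyl halide.
The groups actually present are: aldehyde, alkyl halide, anhydride.

no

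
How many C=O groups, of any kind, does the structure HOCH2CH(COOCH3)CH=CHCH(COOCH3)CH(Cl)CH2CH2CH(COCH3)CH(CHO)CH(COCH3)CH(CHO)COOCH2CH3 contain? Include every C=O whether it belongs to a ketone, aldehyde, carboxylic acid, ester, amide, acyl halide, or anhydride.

CH(COOCH3): ester, 1 C=O (running total 1).
CH(COOCH3): ester, 1 C=O (running total 2).
CH(COCH3): ketone, 1 C=O (running total 3).
CH(CHO): aldehyde, 1 C=O (running total 4).
CH(COCH3): ketone, 1 C=O (running total 5).
CH(CHO): aldehyde, 1 C=O (running total 6).
COOCH2CH3: ester, 1 C=O (running total 7).

7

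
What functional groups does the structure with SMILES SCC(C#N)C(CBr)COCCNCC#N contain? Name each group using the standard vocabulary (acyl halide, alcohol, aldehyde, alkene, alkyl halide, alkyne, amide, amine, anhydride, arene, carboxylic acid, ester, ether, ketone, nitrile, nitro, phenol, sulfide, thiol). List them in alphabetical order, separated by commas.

Taking each segment in turn:
  HSCH2: –SH on an sp³ carbon → thiol.
  CH(CN): pendant –C≡N: nitrile.
  CH(CH2Br): pendant –CH2X: halogen on sp³ carbon → alkyl halide.
  CH2OCH2: C–O–C with sp³ carbons on both sides and no adjacent C=O → ether.
  CH2NHCH2: C–N–C with sp³ carbons and no adjacent C=O → amine (secondary).
  CN: –C≡N: carbon triple-bonded to nitrogen → nitrile.

alkyl halide, amine, ether, nitrile, thiol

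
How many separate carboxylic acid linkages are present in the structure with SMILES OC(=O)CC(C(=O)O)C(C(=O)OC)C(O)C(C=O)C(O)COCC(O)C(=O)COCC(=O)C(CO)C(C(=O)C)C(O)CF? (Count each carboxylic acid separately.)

–COOH: carbonyl C bonded to –OH and C → carboxylic acid (the –OH is not a separate alcohol).
pendant –COOH: carbonyl C bonded to C and –OH → carboxylic acid.
pendant –COOCH3: carbonyl C bonded to C and –OCH3 → ester.
–OH on an sp³ carbon → alcohol (secondary).
pendant –CHO: carbonyl C bonded to C and H → aldehyde.
–OH on an sp³ carbon → alcohol (secondary).
C–O–C with sp³ carbons on both sides and no adjacent C=O → ether.
–OH on an sp³ carbon → alcohol (secondary).
–C(=O)– with carbon on both sides → ketone.
C–O–C with sp³ carbons on both sides and no adjacent C=O → ether.
–C(=O)– with carbon on both sides → ketone.
pendant –CH2OH on an sp³ backbone C → alcohol.
pendant –COCH3: carbonyl C bonded to two carbons → ketone.
–OH on an sp³ carbon → alcohol (secondary).
halogen on an sp³ carbon → alkyl halide.
Carboxylic acid appears at: HOOC, CH(COOH) → 2.

2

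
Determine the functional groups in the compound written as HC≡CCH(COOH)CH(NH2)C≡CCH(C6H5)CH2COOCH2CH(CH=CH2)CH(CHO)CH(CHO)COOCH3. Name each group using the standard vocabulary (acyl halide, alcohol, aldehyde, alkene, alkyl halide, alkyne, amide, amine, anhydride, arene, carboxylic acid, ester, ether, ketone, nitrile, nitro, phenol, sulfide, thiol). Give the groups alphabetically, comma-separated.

Reading the structure from left to right:
  HC≡C: C≡C triple bond → alkyne.
  CH(COOH): pendant –COOH: carbonyl C bonded to C and –OH → carboxylic acid.
  CH(NH2): –NH2 on an sp³ carbon with no adjacent C=O → amine.
  C≡C: C≡C triple bond → alkyne.
  CH(C6H5): pendant –C6H5: benzene ring → arene.
  CH2COOCH2: –C(=O)–O–C with C on the carbonyl side → ester.
  CH(CH=CH2): pendant –CH=CH2: C=C double bond → alkene.
  CH(CHO): pendant –CHO: carbonyl C bonded to C and H → aldehyde.
  CH(CHO): pendant –CHO: carbonyl C bonded to C and H → aldehyde.
  COOCH3: –C(=O)OCH3: carbonyl C bonded to C and to –OCH3 → ester (not ketone + ether).

aldehyde, alkene, alkyne, amine, arene, carboxylic acid, ester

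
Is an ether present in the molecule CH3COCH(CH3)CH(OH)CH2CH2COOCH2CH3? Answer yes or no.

Working along the chain:
  CO: –C(=O)– with carbon on both sides → ketone.
  CH(OH): –OH on an sp³ carbon → alcohol (secondary).
  COOCH2CH3: –C(=O)OCH2CH3: carbonyl C bonded to C and to –OEt → ester.
In COOCH2CH3, the C–O–C oxygen is adjacent to a C=O, so it belongs to an ester, not an ether.
The groups actually present are: alcohol, ester, ketone.

no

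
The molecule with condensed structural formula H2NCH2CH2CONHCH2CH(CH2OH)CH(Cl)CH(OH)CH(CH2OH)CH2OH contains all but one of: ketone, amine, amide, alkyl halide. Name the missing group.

alkyl halide: present (CH(Cl) — halogen on an sp³ carbon → alkyl halide).
amine: present (H2NCH2 — –NH2 on an sp³ carbon with no adjacent C=O → amine).
amide: present (CH2CONHCH2 — –C(=O)–N– linkage → amide (the N is not an amine)).
ketone: absent. In CH2CONHCH2, the C=O is bonded to nitrogen, which defines an amide, not a ketone.

ketone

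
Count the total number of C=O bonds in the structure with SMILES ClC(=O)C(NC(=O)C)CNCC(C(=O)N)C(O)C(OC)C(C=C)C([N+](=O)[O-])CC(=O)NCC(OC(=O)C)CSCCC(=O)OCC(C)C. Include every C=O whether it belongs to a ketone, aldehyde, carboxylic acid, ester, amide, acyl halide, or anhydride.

6

ClCO: acyl halide, 1 C=O (running total 1).
CH(NHCOCH3): amide, 1 C=O (running total 2).
CH(CONH2): amide, 1 C=O (running total 3).
CH2CONHCH2: amide, 1 C=O (running total 4).
CH(OCOCH3): ester, 1 C=O (running total 5).
CH2COOCH2: ester, 1 C=O (running total 6).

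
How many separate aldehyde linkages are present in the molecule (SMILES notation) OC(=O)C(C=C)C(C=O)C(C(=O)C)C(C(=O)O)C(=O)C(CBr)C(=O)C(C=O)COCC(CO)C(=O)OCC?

2

Reading the structure from left to right:
  HOOC: –COOH: carbonyl C bonded to –OH and C → carboxylic acid (the –OH is not a separate alcohol).
  CH(CH=CH2): pendant –CH=CH2: C=C double bond → alkene.
  CH(CHO): pendant –CHO: carbonyl C bonded to C and H → aldehyde.
  CH(COCH3): pendant –COCH3: carbonyl C bonded to two carbons → ketone.
  CH(COOH): pendant –COOH: carbonyl C bonded to C and –OH → carboxylic acid.
  CO: –C(=O)– with carbon on both sides → ketone.
  CH(CH2Br): pendant –CH2X: halogen on sp³ carbon → alkyl halide.
  CO: –C(=O)– with carbon on both sides → ketone.
  CH(CHO): pendant –CHO: carbonyl C bonded to C and H → aldehyde.
  CH2OCH2: C–O–C with sp³ carbons on both sides and no adjacent C=O → ether.
  CH(CH2OH): pendant –CH2OH on an sp³ backbone C → alcohol.
  COOCH2CH3: –C(=O)OCH2CH3: carbonyl C bonded to C and to –OEt → ester.
Aldehyde appears at: CH(CHO), CH(CHO) → 2.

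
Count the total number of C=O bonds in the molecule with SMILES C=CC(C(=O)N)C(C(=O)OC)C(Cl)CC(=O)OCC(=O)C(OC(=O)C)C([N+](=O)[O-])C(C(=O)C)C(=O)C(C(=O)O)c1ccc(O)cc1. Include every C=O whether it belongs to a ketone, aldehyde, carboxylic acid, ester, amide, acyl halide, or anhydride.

CH(CONH2): amide, 1 C=O (running total 1).
CH(COOCH3): ester, 1 C=O (running total 2).
CH2COOCH2: ester, 1 C=O (running total 3).
CO: ketone, 1 C=O (running total 4).
CH(OCOCH3): ester, 1 C=O (running total 5).
CH(COCH3): ketone, 1 C=O (running total 6).
CO: ketone, 1 C=O (running total 7).
CH(COOH): carboxylic acid, 1 C=O (running total 8).

8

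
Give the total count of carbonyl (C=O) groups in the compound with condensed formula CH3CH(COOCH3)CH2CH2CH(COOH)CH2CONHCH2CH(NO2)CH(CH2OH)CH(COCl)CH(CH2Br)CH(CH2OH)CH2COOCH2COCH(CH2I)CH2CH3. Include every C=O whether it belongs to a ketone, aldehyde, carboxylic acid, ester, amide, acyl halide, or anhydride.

6

CH(COOCH3): ester, 1 C=O (running total 1).
CH(COOH): carboxylic acid, 1 C=O (running total 2).
CH2CONHCH2: amide, 1 C=O (running total 3).
CH(COCl): acyl halide, 1 C=O (running total 4).
CH2COOCH2: ester, 1 C=O (running total 5).
CO: ketone, 1 C=O (running total 6).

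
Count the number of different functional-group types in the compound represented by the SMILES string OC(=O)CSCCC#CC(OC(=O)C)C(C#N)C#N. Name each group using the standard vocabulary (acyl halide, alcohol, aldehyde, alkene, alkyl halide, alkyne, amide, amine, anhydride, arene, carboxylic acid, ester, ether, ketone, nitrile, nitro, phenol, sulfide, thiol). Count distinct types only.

–COOH: carbonyl C bonded to –OH and C → carboxylic acid (the –OH is not a separate alcohol).
C–S–C linkage → sulfide (thioether).
C≡C triple bond → alkyne.
pendant –OC(=O)CH3: an acyloxy group → ester.
pendant –C≡N: nitrile.
–C≡N: carbon triple-bonded to nitrogen → nitrile.
Distinct types present: alkyne, carboxylic acid, ester, nitrile, sulfide.

5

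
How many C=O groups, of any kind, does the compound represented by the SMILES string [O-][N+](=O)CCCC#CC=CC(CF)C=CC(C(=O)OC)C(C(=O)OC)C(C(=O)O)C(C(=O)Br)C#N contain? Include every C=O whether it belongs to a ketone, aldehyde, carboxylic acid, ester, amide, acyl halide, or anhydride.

4

CH(COOCH3): ester, 1 C=O (running total 1).
CH(COOCH3): ester, 1 C=O (running total 2).
CH(COOH): carboxylic acid, 1 C=O (running total 3).
CH(COBr): acyl halide, 1 C=O (running total 4).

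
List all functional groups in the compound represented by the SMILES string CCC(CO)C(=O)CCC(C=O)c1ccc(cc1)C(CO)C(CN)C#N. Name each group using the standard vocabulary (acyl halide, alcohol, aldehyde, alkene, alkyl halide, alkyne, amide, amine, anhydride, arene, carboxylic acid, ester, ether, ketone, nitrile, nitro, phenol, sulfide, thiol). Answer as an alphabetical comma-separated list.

pendant –CH2OH on an sp³ backbone C → alcohol.
–C(=O)– with carbon on both sides → ketone.
pendant –CHO: carbonyl C bonded to C and H → aldehyde.
para-disubstituted benzene ring → arene.
pendant –CH2OH on an sp³ backbone C → alcohol.
pendant –CH2NH2: N on sp³ C, no adjacent C=O → amine.
–C≡N: carbon triple-bonded to nitrogen → nitrile.

alcohol, aldehyde, amine, arene, ketone, nitrile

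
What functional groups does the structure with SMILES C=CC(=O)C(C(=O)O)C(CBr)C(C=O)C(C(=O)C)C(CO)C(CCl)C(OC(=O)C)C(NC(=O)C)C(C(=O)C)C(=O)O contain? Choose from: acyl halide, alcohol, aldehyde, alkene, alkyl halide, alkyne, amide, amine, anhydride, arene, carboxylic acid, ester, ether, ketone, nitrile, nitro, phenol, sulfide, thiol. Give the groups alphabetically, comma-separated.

alcohol, aldehyde, alkene, alkyl halide, amide, carboxylic acid, ester, ketone

C=C double bond → alkene.
–C(=O)– with carbon on both sides → ketone.
pendant –COOH: carbonyl C bonded to C and –OH → carboxylic acid.
pendant –CH2X: halogen on sp³ carbon → alkyl halide.
pendant –CHO: carbonyl C bonded to C and H → aldehyde.
pendant –COCH3: carbonyl C bonded to two carbons → ketone.
pendant –CH2OH on an sp³ backbone C → alcohol.
pendant –CH2X: halogen on sp³ carbon → alkyl halide.
pendant –OC(=O)CH3: an acyloxy group → ester.
pendant –NHC(=O)CH3: N bonded to a carbonyl → amide (not amine).
pendant –COCH3: carbonyl C bonded to two carbons → ketone.
–COOH: carbonyl C bonded to –OH and C → carboxylic acid (the –OH is not a separate alcohol).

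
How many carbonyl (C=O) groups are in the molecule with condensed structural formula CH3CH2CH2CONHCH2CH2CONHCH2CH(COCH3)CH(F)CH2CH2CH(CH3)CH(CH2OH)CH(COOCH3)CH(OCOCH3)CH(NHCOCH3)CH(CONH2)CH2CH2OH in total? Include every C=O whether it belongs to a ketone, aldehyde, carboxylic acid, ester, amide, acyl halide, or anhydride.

7

CH2CONHCH2: amide, 1 C=O (running total 1).
CH2CONHCH2: amide, 1 C=O (running total 2).
CH(COCH3): ketone, 1 C=O (running total 3).
CH(COOCH3): ester, 1 C=O (running total 4).
CH(OCOCH3): ester, 1 C=O (running total 5).
CH(NHCOCH3): amide, 1 C=O (running total 6).
CH(CONH2): amide, 1 C=O (running total 7).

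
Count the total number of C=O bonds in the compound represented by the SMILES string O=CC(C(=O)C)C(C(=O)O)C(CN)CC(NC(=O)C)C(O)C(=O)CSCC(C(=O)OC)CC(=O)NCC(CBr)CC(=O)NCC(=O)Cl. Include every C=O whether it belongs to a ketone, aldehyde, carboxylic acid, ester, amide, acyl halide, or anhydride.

9

OHC: aldehyde, 1 C=O (running total 1).
CH(COCH3): ketone, 1 C=O (running total 2).
CH(COOH): carboxylic acid, 1 C=O (running total 3).
CH(NHCOCH3): amide, 1 C=O (running total 4).
CO: ketone, 1 C=O (running total 5).
CH(COOCH3): ester, 1 C=O (running total 6).
CH2CONHCH2: amide, 1 C=O (running total 7).
CH2CONHCH2: amide, 1 C=O (running total 8).
COCl: acyl halide, 1 C=O (running total 9).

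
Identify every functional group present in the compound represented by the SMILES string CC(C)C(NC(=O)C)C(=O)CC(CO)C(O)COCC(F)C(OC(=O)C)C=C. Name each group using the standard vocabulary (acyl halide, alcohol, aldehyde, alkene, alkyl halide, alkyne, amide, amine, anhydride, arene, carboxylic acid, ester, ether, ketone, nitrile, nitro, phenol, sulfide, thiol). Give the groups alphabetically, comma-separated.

Taking each segment in turn:
  CH(NHCOCH3): pendant –NHC(=O)CH3: N bonded to a carbonyl → amide (not amine).
  CO: –C(=O)– with carbon on both sides → ketone.
  CH(CH2OH): pendant –CH2OH on an sp³ backbone C → alcohol.
  CH(OH): –OH on an sp³ carbon → alcohol (secondary).
  CH2OCH2: C–O–C with sp³ carbons on both sides and no adjacent C=O → ether.
  CH(F): halogen on an sp³ carbon → alkyl halide.
  CH(OCOCH3): pendant –OC(=O)CH3: an acyloxy group → ester.
  CH=CH2: C=C double bond → alkene.

alcohol, alkene, alkyl halide, amide, ester, ether, ketone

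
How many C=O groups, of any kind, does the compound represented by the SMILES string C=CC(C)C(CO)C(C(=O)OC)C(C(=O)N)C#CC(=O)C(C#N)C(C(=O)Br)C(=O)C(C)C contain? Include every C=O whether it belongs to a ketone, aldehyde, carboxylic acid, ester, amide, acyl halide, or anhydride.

CH(COOCH3): ester, 1 C=O (running total 1).
CH(CONH2): amide, 1 C=O (running total 2).
CO: ketone, 1 C=O (running total 3).
CH(COBr): acyl halide, 1 C=O (running total 4).
CO: ketone, 1 C=O (running total 5).

5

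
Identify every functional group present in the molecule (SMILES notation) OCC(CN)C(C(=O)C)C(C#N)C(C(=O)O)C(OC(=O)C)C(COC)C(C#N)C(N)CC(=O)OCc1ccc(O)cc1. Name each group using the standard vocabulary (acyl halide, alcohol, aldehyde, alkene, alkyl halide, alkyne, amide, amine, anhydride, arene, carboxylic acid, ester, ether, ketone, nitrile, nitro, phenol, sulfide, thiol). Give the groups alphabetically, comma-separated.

alcohol, amine, arene, carboxylic acid, ester, ether, ketone, nitrile, phenol

HO– on an sp³ carbon → alcohol.
pendant –CH2NH2: N on sp³ C, no adjacent C=O → amine.
pendant –COCH3: carbonyl C bonded to two carbons → ketone.
pendant –C≡N: nitrile.
pendant –COOH: carbonyl C bonded to C and –OH → carboxylic acid.
pendant –OC(=O)CH3: an acyloxy group → ester.
pendant –CH2OCH3: C–O–C linkage → ether.
pendant –C≡N: nitrile.
–NH2 on an sp³ carbon with no adjacent C=O → amine.
–C(=O)–O–C with C on the carbonyl side → ester.
–OH attached directly to an aromatic ring → phenol (not alcohol); the ring itself is an arene.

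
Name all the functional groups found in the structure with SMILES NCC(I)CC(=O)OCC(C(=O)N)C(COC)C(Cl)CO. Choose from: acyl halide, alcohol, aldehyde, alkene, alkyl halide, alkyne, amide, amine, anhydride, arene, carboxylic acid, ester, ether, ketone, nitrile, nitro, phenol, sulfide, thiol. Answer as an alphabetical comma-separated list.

Taking each segment in turn:
  H2NCH2: –NH2 on an sp³ carbon with no adjacent C=O → amine.
  CH(I): halogen on an sp³ carbon → alkyl halide.
  CH2COOCH2: –C(=O)–O–C with C on the carbonyl side → ester.
  CH(CONH2): pendant –CONH2: carbonyl C bonded to C and N → amide.
  CH(CH2OCH3): pendant –CH2OCH3: C–O–C linkage → ether.
  CH(Cl): halogen on an sp³ carbon → alkyl halide.
  CH2OH: –OH on an sp³ carbon → alcohol.

alcohol, alkyl halide, amide, amine, ester, ether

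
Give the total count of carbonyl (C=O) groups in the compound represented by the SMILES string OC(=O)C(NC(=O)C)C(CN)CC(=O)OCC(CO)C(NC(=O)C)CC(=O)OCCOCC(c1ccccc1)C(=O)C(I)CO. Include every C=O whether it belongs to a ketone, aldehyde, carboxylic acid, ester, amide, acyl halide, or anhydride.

HOOC: carboxylic acid, 1 C=O (running total 1).
CH(NHCOCH3): amide, 1 C=O (running total 2).
CH2COOCH2: ester, 1 C=O (running total 3).
CH(NHCOCH3): amide, 1 C=O (running total 4).
CH2COOCH2: ester, 1 C=O (running total 5).
CO: ketone, 1 C=O (running total 6).

6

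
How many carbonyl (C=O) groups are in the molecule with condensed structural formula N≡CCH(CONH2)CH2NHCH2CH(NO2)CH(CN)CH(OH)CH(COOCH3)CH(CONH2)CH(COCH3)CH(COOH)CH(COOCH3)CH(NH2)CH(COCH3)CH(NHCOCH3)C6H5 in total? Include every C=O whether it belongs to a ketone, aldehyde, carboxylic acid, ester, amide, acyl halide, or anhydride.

CH(CONH2): amide, 1 C=O (running total 1).
CH(COOCH3): ester, 1 C=O (running total 2).
CH(CONH2): amide, 1 C=O (running total 3).
CH(COCH3): ketone, 1 C=O (running total 4).
CH(COOH): carboxylic acid, 1 C=O (running total 5).
CH(COOCH3): ester, 1 C=O (running total 6).
CH(COCH3): ketone, 1 C=O (running total 7).
CH(NHCOCH3): amide, 1 C=O (running total 8).

8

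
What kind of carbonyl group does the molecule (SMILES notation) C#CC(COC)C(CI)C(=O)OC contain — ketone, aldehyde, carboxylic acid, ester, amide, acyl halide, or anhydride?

The carbonyl is in the COOCH3 segment: –C(=O)OCH3: carbonyl C bonded to C and to –OCH3 → ester (not ketone + ether).

ester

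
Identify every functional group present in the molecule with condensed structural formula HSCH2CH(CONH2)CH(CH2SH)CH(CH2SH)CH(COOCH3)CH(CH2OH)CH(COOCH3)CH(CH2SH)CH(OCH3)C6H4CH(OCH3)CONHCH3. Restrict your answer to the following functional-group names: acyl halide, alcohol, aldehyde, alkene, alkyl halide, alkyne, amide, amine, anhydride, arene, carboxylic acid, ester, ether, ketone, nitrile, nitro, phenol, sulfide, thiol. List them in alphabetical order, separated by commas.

alcohol, amide, arene, ester, ether, thiol

Working along the chain:
  HSCH2: –SH on an sp³ carbon → thiol.
  CH(CONH2): pendant –CONH2: carbonyl C bonded to C and N → amide.
  CH(CH2SH): pendant –CH2SH → thiol.
  CH(CH2SH): pendant –CH2SH → thiol.
  CH(COOCH3): pendant –COOCH3: carbonyl C bonded to C and –OCH3 → ester.
  CH(CH2OH): pendant –CH2OH on an sp³ backbone C → alcohol.
  CH(COOCH3): pendant –COOCH3: carbonyl C bonded to C and –OCH3 → ester.
  CH(CH2SH): pendant –CH2SH → thiol.
  CH(OCH3): pendant –OCH3: C–O–C with sp³ C, no adjacent C=O → ether.
  C6H4: para-disubstituted benzene ring → arene.
  CH(OCH3): pendant –OCH3: C–O–C with sp³ C, no adjacent C=O → ether.
  CONHCH3: –C(=O)NHCH3: carbonyl C bonded to C and to N → amide (the N is not an amine).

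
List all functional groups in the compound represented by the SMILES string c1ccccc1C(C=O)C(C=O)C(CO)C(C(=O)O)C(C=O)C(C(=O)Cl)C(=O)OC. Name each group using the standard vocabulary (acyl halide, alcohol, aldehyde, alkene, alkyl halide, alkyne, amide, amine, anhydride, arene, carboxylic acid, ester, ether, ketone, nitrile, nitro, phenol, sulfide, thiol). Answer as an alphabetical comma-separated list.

acyl halide, alcohol, aldehyde, arene, carboxylic acid, ester

Working along the chain:
  C6H5: C6H5– phenyl ring → arene.
  CH(CHO): pendant –CHO: carbonyl C bonded to C and H → aldehyde.
  CH(CHO): pendant –CHO: carbonyl C bonded to C and H → aldehyde.
  CH(CH2OH): pendant –CH2OH on an sp³ backbone C → alcohol.
  CH(COOH): pendant –COOH: carbonyl C bonded to C and –OH → carboxylic acid.
  CH(CHO): pendant –CHO: carbonyl C bonded to C and H → aldehyde.
  CH(COCl): pendant –C(=O)X: carbonyl C bonded to C and halogen → acyl halide.
  COOCH3: –C(=O)OCH3: carbonyl C bonded to C and to –OCH3 → ester (not ketone + ether).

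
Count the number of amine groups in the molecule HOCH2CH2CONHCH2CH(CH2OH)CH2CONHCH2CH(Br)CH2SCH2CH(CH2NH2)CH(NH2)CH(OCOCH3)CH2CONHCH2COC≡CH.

2

Working along the chain:
  HOCH2: HO– on an sp³ carbon → alcohol.
  CH2CONHCH2: –C(=O)–N– linkage → amide (the N is not an amine).
  CH(CH2OH): pendant –CH2OH on an sp³ backbone C → alcohol.
  CH2CONHCH2: –C(=O)–N– linkage → amide (the N is not an amine).
  CH(Br): halogen on an sp³ carbon → alkyl halide.
  CH2SCH2: C–S–C linkage → sulfide (thioether).
  CH(CH2NH2): pendant –CH2NH2: N on sp³ C, no adjacent C=O → amine.
  CH(NH2): –NH2 on an sp³ carbon with no adjacent C=O → amine.
  CH(OCOCH3): pendant –OC(=O)CH3: an acyloxy group → ester.
  CH2CONHCH2: –C(=O)–N– linkage → amide (the N is not an amine).
  CO: –C(=O)– with carbon on both sides → ketone.
  C≡CH: C≡C triple bond → alkyne.
Amine appears at: CH(CH2NH2), CH(NH2) → 2.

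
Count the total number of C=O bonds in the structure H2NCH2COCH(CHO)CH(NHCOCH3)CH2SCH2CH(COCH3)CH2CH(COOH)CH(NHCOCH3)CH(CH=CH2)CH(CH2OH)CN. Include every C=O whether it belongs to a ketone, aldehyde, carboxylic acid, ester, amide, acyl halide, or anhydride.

6

CO: ketone, 1 C=O (running total 1).
CH(CHO): aldehyde, 1 C=O (running total 2).
CH(NHCOCH3): amide, 1 C=O (running total 3).
CH(COCH3): ketone, 1 C=O (running total 4).
CH(COOH): carboxylic acid, 1 C=O (running total 5).
CH(NHCOCH3): amide, 1 C=O (running total 6).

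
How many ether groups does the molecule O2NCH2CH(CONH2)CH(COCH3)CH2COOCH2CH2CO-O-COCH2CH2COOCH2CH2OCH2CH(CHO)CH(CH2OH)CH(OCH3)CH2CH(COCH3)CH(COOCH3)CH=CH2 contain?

Taking each segment in turn:
  O2NCH2: –NO2 on carbon → nitro group.
  CH(CONH2): pendant –CONH2: carbonyl C bonded to C and N → amide.
  CH(COCH3): pendant –COCH3: carbonyl C bonded to two carbons → ketone.
  CH2COOCH2: –C(=O)–O–C with C on the carbonyl side → ester.
  CH2CO-O-COCH2: two acyl groups sharing one oxygen, –C(=O)–O–C(=O)– → anhydride.
  CH2COOCH2: –C(=O)–O–C with C on the carbonyl side → ester.
  CH2OCH2: C–O–C with sp³ carbons on both sides and no adjacent C=O → ether.
  CH(CHO): pendant –CHO: carbonyl C bonded to C and H → aldehyde.
  CH(CH2OH): pendant –CH2OH on an sp³ backbone C → alcohol.
  CH(OCH3): pendant –OCH3: C–O–C with sp³ C, no adjacent C=O → ether.
  CH(COCH3): pendant –COCH3: carbonyl C bonded to two carbons → ketone.
  CH(COOCH3): pendant –COOCH3: carbonyl C bonded to C and –OCH3 → ester.
  CH=CH2: C=C double bond → alkene.
Ether appears at: CH2OCH2, CH(OCH3) → 2.

2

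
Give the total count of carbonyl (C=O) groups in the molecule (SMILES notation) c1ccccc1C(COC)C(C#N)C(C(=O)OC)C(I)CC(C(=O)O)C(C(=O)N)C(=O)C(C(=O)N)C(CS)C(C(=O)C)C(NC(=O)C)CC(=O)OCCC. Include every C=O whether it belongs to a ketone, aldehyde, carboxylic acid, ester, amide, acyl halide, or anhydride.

CH(COOCH3): ester, 1 C=O (running total 1).
CH(COOH): carboxylic acid, 1 C=O (running total 2).
CH(CONH2): amide, 1 C=O (running total 3).
CO: ketone, 1 C=O (running total 4).
CH(CONH2): amide, 1 C=O (running total 5).
CH(COCH3): ketone, 1 C=O (running total 6).
CH(NHCOCH3): amide, 1 C=O (running total 7).
CH2COOCH2: ester, 1 C=O (running total 8).

8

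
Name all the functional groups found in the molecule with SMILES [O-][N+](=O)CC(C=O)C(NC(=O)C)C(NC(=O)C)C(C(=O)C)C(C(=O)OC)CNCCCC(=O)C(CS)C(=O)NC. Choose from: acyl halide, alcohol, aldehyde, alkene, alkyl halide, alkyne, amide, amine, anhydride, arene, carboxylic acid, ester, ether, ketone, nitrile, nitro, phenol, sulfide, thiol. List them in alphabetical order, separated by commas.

aldehyde, amide, amine, ester, ketone, nitro, thiol

Working along the chain:
  O2NCH2: –NO2 on carbon → nitro group.
  CH(CHO): pendant –CHO: carbonyl C bonded to C and H → aldehyde.
  CH(NHCOCH3): pendant –NHC(=O)CH3: N bonded to a carbonyl → amide (not amine).
  CH(NHCOCH3): pendant –NHC(=O)CH3: N bonded to a carbonyl → amide (not amine).
  CH(COCH3): pendant –COCH3: carbonyl C bonded to two carbons → ketone.
  CH(COOCH3): pendant –COOCH3: carbonyl C bonded to C and –OCH3 → ester.
  CH2NHCH2: C–N–C with sp³ carbons and no adjacent C=O → amine (secondary).
  CO: –C(=O)– with carbon on both sides → ketone.
  CH(CH2SH): pendant –CH2SH → thiol.
  CONHCH3: –C(=O)NHCH3: carbonyl C bonded to C and to N → amide (the N is not an amine).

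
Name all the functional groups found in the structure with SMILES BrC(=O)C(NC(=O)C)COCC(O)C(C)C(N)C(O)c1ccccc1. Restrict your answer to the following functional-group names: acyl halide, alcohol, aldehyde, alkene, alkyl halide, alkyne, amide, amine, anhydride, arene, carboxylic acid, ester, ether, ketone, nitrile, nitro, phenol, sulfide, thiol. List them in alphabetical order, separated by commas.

acyl halide, alcohol, amide, amine, arene, ether

Taking each segment in turn:
  BrCO: –C(=O)Br: carbonyl C bonded to C and to a halogen → acyl halide (not alkyl halide).
  CH(NHCOCH3): pendant –NHC(=O)CH3: N bonded to a carbonyl → amide (not amine).
  CH2OCH2: C–O–C with sp³ carbons on both sides and no adjacent C=O → ether.
  CH(OH): –OH on an sp³ carbon → alcohol (secondary).
  CH(NH2): –NH2 on an sp³ carbon with no adjacent C=O → amine.
  CH(OH): –OH on an sp³ carbon → alcohol (secondary).
  C6H5: –C6H5 phenyl ring → arene.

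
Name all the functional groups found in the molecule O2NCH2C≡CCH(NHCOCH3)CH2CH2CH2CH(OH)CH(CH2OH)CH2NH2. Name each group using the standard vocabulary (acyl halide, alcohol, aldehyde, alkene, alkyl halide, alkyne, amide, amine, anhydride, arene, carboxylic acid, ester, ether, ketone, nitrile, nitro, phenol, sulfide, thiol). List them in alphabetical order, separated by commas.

alcohol, alkyne, amide, amine, nitro

Reading the structure from left to right:
  O2NCH2: –NO2 on carbon → nitro group.
  C≡C: C≡C triple bond → alkyne.
  CH(NHCOCH3): pendant –NHC(=O)CH3: N bonded to a carbonyl → amide (not amine).
  CH(OH): –OH on an sp³ carbon → alcohol (secondary).
  CH(CH2OH): pendant –CH2OH on an sp³ backbone C → alcohol.
  CH2NH2: –NH2 on an sp³ carbon with no adjacent C=O → amine.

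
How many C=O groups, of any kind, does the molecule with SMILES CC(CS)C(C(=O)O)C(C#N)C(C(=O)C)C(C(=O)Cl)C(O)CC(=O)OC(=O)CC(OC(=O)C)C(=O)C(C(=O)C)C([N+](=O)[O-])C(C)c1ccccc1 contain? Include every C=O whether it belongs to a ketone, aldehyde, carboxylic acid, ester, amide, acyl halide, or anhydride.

CH(COOH): carboxylic acid, 1 C=O (running total 1).
CH(COCH3): ketone, 1 C=O (running total 2).
CH(COCl): acyl halide, 1 C=O (running total 3).
CH2CO-O-COCH2: anhydride, 2 C=O (running total 5).
CH(OCOCH3): ester, 1 C=O (running total 6).
CO: ketone, 1 C=O (running total 7).
CH(COCH3): ketone, 1 C=O (running total 8).

8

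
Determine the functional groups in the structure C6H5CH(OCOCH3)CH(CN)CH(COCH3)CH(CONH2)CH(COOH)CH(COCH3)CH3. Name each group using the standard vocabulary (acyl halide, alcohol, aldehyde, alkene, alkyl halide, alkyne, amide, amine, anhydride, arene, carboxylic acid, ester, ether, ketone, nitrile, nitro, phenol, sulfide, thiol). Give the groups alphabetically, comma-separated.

Taking each segment in turn:
  C6H5: C6H5– phenyl ring → arene.
  CH(OCOCH3): pendant –OC(=O)CH3: an acyloxy group → ester.
  CH(CN): pendant –C≡N: nitrile.
  CH(COCH3): pendant –COCH3: carbonyl C bonded to two carbons → ketone.
  CH(CONH2): pendant –CONH2: carbonyl C bonded to C and N → amide.
  CH(COOH): pendant –COOH: carbonyl C bonded to C and –OH → carboxylic acid.
  CH(COCH3): pendant –COCH3: carbonyl C bonded to two carbons → ketone.

amide, arene, carboxylic acid, ester, ketone, nitrile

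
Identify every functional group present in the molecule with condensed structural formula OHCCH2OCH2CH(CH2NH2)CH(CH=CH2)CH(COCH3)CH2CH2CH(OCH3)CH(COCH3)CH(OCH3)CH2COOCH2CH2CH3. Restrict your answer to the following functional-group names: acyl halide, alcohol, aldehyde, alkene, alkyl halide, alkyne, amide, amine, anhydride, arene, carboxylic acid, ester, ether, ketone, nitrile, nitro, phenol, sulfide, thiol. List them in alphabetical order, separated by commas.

aldehyde, alkene, amine, ester, ether, ketone

Reading the structure from left to right:
  OHC: terminal –CHO: carbonyl C bonded to H and C → aldehyde.
  CH2OCH2: C–O–C with sp³ carbons on both sides and no adjacent C=O → ether.
  CH(CH2NH2): pendant –CH2NH2: N on sp³ C, no adjacent C=O → amine.
  CH(CH=CH2): pendant –CH=CH2: C=C double bond → alkene.
  CH(COCH3): pendant –COCH3: carbonyl C bonded to two carbons → ketone.
  CH(OCH3): pendant –OCH3: C–O–C with sp³ C, no adjacent C=O → ether.
  CH(COCH3): pendant –COCH3: carbonyl C bonded to two carbons → ketone.
  CH(OCH3): pendant –OCH3: C–O–C with sp³ C, no adjacent C=O → ether.
  CH2COOCH2: –C(=O)–O–C with C on the carbonyl side → ester.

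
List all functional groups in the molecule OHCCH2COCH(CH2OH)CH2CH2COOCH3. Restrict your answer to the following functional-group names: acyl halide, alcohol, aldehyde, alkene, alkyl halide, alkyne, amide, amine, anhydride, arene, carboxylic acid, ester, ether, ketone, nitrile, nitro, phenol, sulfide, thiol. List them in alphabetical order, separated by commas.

alcohol, aldehyde, ester, ketone

Working along the chain:
  OHC: terminal –CHO: carbonyl C bonded to H and C → aldehyde.
  CO: –C(=O)– with carbon on both sides → ketone.
  CH(CH2OH): pendant –CH2OH on an sp³ backbone C → alcohol.
  COOCH3: –C(=O)OCH3: carbonyl C bonded to C and to –OCH3 → ester (not ketone + ether).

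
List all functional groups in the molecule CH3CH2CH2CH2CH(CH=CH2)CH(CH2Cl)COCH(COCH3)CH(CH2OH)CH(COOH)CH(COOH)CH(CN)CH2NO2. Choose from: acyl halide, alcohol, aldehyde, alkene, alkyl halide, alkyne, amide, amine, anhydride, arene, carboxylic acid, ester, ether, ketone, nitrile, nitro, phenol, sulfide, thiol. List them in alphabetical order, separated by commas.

alcohol, alkene, alkyl halide, carboxylic acid, ketone, nitrile, nitro

Working along the chain:
  CH(CH=CH2): pendant –CH=CH2: C=C double bond → alkene.
  CH(CH2Cl): pendant –CH2X: halogen on sp³ carbon → alkyl halide.
  CO: –C(=O)– with carbon on both sides → ketone.
  CH(COCH3): pendant –COCH3: carbonyl C bonded to two carbons → ketone.
  CH(CH2OH): pendant –CH2OH on an sp³ backbone C → alcohol.
  CH(COOH): pendant –COOH: carbonyl C bonded to C and –OH → carboxylic acid.
  CH(COOH): pendant –COOH: carbonyl C bonded to C and –OH → carboxylic acid.
  CH(CN): pendant –C≡N: nitrile.
  CH2NO2: –NO2 on carbon → nitro group.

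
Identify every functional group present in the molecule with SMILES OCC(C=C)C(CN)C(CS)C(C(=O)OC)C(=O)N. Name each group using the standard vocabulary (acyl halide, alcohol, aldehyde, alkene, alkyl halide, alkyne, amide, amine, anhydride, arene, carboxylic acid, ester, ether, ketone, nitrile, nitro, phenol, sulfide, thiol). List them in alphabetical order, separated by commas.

alcohol, alkene, amide, amine, ester, thiol

Working along the chain:
  HOCH2: HO– on an sp³ carbon → alcohol.
  CH(CH=CH2): pendant –CH=CH2: C=C double bond → alkene.
  CH(CH2NH2): pendant –CH2NH2: N on sp³ C, no adjacent C=O → amine.
  CH(CH2SH): pendant –CH2SH → thiol.
  CH(COOCH3): pendant –COOCH3: carbonyl C bonded to C and –OCH3 → ester.
  CONH2: –C(=O)NH2: carbonyl C bonded to C and to N → amide (the N is not a separate amine).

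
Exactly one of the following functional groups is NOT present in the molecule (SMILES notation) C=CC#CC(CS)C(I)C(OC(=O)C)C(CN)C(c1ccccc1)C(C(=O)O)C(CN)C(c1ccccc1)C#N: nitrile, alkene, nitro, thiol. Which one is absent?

alkene: present (CH2=CH — C=C double bond → alkene).
nitrile: present (CN — –C≡N: carbon triple-bonded to nitrogen → nitrile).
thiol: present (CH(CH2SH) — pendant –CH2SH → thiol).
nitro: no segment matches this pattern.

nitro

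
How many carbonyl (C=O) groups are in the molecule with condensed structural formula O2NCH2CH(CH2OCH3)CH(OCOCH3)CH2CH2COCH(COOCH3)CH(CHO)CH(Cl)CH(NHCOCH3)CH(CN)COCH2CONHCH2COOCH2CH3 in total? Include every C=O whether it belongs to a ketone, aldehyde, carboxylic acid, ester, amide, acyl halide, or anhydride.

CH(OCOCH3): ester, 1 C=O (running total 1).
CO: ketone, 1 C=O (running total 2).
CH(COOCH3): ester, 1 C=O (running total 3).
CH(CHO): aldehyde, 1 C=O (running total 4).
CH(NHCOCH3): amide, 1 C=O (running total 5).
CO: ketone, 1 C=O (running total 6).
CH2CONHCH2: amide, 1 C=O (running total 7).
COOCH2CH3: ester, 1 C=O (running total 8).

8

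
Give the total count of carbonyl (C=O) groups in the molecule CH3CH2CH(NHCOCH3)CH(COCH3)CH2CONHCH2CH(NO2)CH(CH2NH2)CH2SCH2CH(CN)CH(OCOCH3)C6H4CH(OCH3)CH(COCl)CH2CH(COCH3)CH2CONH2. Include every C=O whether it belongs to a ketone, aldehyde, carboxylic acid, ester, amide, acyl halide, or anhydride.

7

CH(NHCOCH3): amide, 1 C=O (running total 1).
CH(COCH3): ketone, 1 C=O (running total 2).
CH2CONHCH2: amide, 1 C=O (running total 3).
CH(OCOCH3): ester, 1 C=O (running total 4).
CH(COCl): acyl halide, 1 C=O (running total 5).
CH(COCH3): ketone, 1 C=O (running total 6).
CONH2: amide, 1 C=O (running total 7).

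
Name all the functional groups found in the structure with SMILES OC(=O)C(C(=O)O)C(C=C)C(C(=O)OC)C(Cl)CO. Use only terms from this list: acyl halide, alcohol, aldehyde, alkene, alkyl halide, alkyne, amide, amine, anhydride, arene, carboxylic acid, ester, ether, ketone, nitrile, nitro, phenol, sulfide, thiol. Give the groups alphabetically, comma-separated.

Taking each segment in turn:
  HOOC: –COOH: carbonyl C bonded to –OH and C → carboxylic acid (the –OH is not a separate alcohol).
  CH(COOH): pendant –COOH: carbonyl C bonded to C and –OH → carboxylic acid.
  CH(CH=CH2): pendant –CH=CH2: C=C double bond → alkene.
  CH(COOCH3): pendant –COOCH3: carbonyl C bonded to C and –OCH3 → ester.
  CH(Cl): halogen on an sp³ carbon → alkyl halide.
  CH2OH: –OH on an sp³ carbon → alcohol.

alcohol, alkene, alkyl halide, carboxylic acid, ester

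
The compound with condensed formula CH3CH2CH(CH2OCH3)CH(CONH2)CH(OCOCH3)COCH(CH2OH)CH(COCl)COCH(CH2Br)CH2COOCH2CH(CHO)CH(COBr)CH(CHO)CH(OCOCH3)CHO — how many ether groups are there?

1

pendant –CH2OCH3: C–O–C linkage → ether.
pendant –CONH2: carbonyl C bonded to C and N → amide.
pendant –OC(=O)CH3: an acyloxy group → ester.
–C(=O)– with carbon on both sides → ketone.
pendant –CH2OH on an sp³ backbone C → alcohol.
pendant –C(=O)X: carbonyl C bonded to C and halogen → acyl halide.
–C(=O)– with carbon on both sides → ketone.
pendant –CH2X: halogen on sp³ carbon → alkyl halide.
–C(=O)–O–C with C on the carbonyl side → ester.
pendant –CHO: carbonyl C bonded to C and H → aldehyde.
pendant –C(=O)X: carbonyl C bonded to C and halogen → acyl halide.
pendant –CHO: carbonyl C bonded to C and H → aldehyde.
pendant –OC(=O)CH3: an acyloxy group → ester.
terminal –CHO: carbonyl C bonded to H and C → aldehyde.
Ether appears at: CH(CH2OCH3) → 1.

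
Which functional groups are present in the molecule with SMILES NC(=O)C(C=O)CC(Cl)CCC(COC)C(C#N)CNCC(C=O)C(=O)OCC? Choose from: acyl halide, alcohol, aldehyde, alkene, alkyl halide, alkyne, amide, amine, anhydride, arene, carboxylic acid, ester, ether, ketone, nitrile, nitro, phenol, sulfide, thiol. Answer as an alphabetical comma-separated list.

aldehyde, alkyl halide, amide, amine, ester, ether, nitrile

–C(=O)NH2: carbonyl C bonded to C and to N → amide (the N is not a separate amine).
pendant –CHO: carbonyl C bonded to C and H → aldehyde.
halogen on an sp³ carbon → alkyl halide.
pendant –CH2OCH3: C–O–C linkage → ether.
pendant –C≡N: nitrile.
C–N–C with sp³ carbons and no adjacent C=O → amine (secondary).
pendant –CHO: carbonyl C bonded to C and H → aldehyde.
–C(=O)OCH2CH3: carbonyl C bonded to C and to –OEt → ester.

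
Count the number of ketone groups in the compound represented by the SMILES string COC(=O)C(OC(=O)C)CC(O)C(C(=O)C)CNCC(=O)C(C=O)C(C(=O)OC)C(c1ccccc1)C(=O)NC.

Taking each segment in turn:
  CH3OOC: CH3O–C(=O)–: carbonyl C bonded to C and to –OCH3 → ester (not ketone + ether).
  CH(OCOCH3): pendant –OC(=O)CH3: an acyloxy group → ester.
  CH(OH): –OH on an sp³ carbon → alcohol (secondary).
  CH(COCH3): pendant –COCH3: carbonyl C bonded to two carbons → ketone.
  CH2NHCH2: C–N–C with sp³ carbons and no adjacent C=O → amine (secondary).
  CO: –C(=O)– with carbon on both sides → ketone.
  CH(CHO): pendant –CHO: carbonyl C bonded to C and H → aldehyde.
  CH(COOCH3): pendant –COOCH3: carbonyl C bonded to C and –OCH3 → ester.
  CH(C6H5): pendant –C6H5: benzene ring → arene.
  CONHCH3: –C(=O)NHCH3: carbonyl C bonded to C and to N → amide (the N is not an amine).
Ketone appears at: CH(COCH3), CO → 2.

2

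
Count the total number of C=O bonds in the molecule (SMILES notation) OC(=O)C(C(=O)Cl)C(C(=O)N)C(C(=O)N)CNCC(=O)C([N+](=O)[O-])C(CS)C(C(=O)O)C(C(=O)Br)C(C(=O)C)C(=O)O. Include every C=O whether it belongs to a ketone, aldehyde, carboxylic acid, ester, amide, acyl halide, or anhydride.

9

HOOC: carboxylic acid, 1 C=O (running total 1).
CH(COCl): acyl halide, 1 C=O (running total 2).
CH(CONH2): amide, 1 C=O (running total 3).
CH(CONH2): amide, 1 C=O (running total 4).
CO: ketone, 1 C=O (running total 5).
CH(COOH): carboxylic acid, 1 C=O (running total 6).
CH(COBr): acyl halide, 1 C=O (running total 7).
CH(COCH3): ketone, 1 C=O (running total 8).
COOH: carboxylic acid, 1 C=O (running total 9).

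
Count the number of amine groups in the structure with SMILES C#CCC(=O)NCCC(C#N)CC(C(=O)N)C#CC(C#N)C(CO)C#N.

0

Taking each segment in turn:
  HC≡C: C≡C triple bond → alkyne.
  CH2CONHCH2: –C(=O)–N– linkage → amide (the N is not an amine).
  CH(CN): pendant –C≡N: nitrile.
  CH(CONH2): pendant –CONH2: carbonyl C bonded to C and N → amide.
  C≡C: C≡C triple bond → alkyne.
  CH(CN): pendant –C≡N: nitrile.
  CH(CH2OH): pendant –CH2OH on an sp³ backbone C → alcohol.
  CN: –C≡N: carbon triple-bonded to nitrogen → nitrile.
No segment is a amine: CH2CONHCH2 is amide, not amine; CH(CN) is nitrile, not amine; CH(CONH2) is amide, not amine. → 0.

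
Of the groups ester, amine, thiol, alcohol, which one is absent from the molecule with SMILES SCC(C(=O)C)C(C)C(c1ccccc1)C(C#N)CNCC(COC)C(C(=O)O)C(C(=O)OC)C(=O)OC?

amine: present (CH2NHCH2 — C–N–C with sp³ carbons and no adjacent C=O → amine (secondary)).
thiol: present (HSCH2 — –SH on an sp³ carbon → thiol).
ester: present (CH(COOCH3) — pendant –COOCH3: carbonyl C bonded to C and –OCH3 → ester).
alcohol: absent. In CH(COOH), the –OH sits on a carbonyl carbon, making it part of a carboxylic acid, not an alcohol.

alcohol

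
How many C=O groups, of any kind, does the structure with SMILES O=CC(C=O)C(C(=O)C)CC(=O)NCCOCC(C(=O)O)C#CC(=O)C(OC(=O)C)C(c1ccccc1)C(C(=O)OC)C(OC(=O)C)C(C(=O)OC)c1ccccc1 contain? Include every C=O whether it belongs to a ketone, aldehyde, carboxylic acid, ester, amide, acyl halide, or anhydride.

OHC: aldehyde, 1 C=O (running total 1).
CH(CHO): aldehyde, 1 C=O (running total 2).
CH(COCH3): ketone, 1 C=O (running total 3).
CH2CONHCH2: amide, 1 C=O (running total 4).
CH(COOH): carboxylic acid, 1 C=O (running total 5).
CO: ketone, 1 C=O (running total 6).
CH(OCOCH3): ester, 1 C=O (running total 7).
CH(COOCH3): ester, 1 C=O (running total 8).
CH(OCOCH3): ester, 1 C=O (running total 9).
CH(COOCH3): ester, 1 C=O (running total 10).

10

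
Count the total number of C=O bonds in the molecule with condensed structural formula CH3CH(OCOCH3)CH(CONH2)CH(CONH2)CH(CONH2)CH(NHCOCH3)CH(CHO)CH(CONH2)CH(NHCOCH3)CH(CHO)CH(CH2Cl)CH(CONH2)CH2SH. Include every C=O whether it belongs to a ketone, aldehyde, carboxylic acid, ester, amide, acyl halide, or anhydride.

CH(OCOCH3): ester, 1 C=O (running total 1).
CH(CONH2): amide, 1 C=O (running total 2).
CH(CONH2): amide, 1 C=O (running total 3).
CH(CONH2): amide, 1 C=O (running total 4).
CH(NHCOCH3): amide, 1 C=O (running total 5).
CH(CHO): aldehyde, 1 C=O (running total 6).
CH(CONH2): amide, 1 C=O (running total 7).
CH(NHCOCH3): amide, 1 C=O (running total 8).
CH(CHO): aldehyde, 1 C=O (running total 9).
CH(CONH2): amide, 1 C=O (running total 10).

10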